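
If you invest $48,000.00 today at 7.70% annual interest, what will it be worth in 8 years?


Future value formula: FV = PV × (1 + r)^t
FV = $48,000.00 × (1 + 0.077)^8
FV = $48,000.00 × 1.810196
FV = $86,889.41

FV = PV × (1 + r)^t = $86,889.41


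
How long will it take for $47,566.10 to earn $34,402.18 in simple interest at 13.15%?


Rearrange the simple interest formula for t:
I = P × r × t  ⇒  t = I / (P × r)
t = $34,402.18 / ($47,566.10 × 0.1315)
t = 5.5

t = I/(P×r) = 5.5 years


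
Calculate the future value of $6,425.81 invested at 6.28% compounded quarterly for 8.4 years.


Compound interest formula: A = P(1 + r/n)^(nt)
A = $6,425.81 × (1 + 0.0628/4)^(4 × 8.4)
Growth factor: (1 + 0.0628/4)^33.6 = 1.687793
A = $6,425.81 × 1.687793
A = $10,845.44

A = P(1 + r/n)^(nt) = $10,845.44


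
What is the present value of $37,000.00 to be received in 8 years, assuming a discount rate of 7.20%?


Present value formula: PV = FV / (1 + r)^t
PV = $37,000.00 / (1 + 0.072)^8
PV = $37,000.00 / 1.744047
PV = $21,215.02

PV = FV / (1 + r)^t = $21,215.02


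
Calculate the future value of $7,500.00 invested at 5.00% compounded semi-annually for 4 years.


Compound interest formula: A = P(1 + r/n)^(nt)
A = $7,500.00 × (1 + 0.05/2)^(2 × 4)
Growth factor: (1 + 0.05/2)^8 = 1.218403
A = $7,500.00 × 1.218403
A = $9,138.02

A = P(1 + r/n)^(nt) = $9,138.02


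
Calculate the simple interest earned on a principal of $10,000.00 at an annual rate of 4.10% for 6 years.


Simple interest formula: I = P × r × t
I = $10,000.00 × 0.041 × 6
I = $2,460.00

I = P × r × t = $2,460.00


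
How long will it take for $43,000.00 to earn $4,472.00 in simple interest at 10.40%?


Rearrange the simple interest formula for t:
I = P × r × t  ⇒  t = I / (P × r)
t = $4,472.00 / ($43,000.00 × 0.104)
t = 1

t = I/(P×r) = 1 year


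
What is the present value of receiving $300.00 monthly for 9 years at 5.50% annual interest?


Present value of an ordinary annuity: PV = PMT × (1 − (1 + r)^(−n)) / r
Monthly rate r = 0.055/12 ≈ 0.00458333, n = 108
PV = $300.00 × (1 − (1 + 0.055/12)^(−108)) / (0.055/12)
PV = $300.00 × 85.034035
PV = $25,510.21

PV = PMT × (1-(1+r)^(-n))/r = $25,510.21


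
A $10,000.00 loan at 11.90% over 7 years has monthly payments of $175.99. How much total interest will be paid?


Total paid over the life of the loan = PMT × n.
Total paid = $175.99 × 84 = $14,783.16
Total interest = total paid − principal = $14,783.16 − $10,000.00 = $4,783.16

Total interest = (PMT × n) - PV = $4,783.16


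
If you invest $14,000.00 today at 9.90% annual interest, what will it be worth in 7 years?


Future value formula: FV = PV × (1 + r)^t
FV = $14,000.00 × (1 + 0.099)^7
FV = $14,000.00 × 1.936350
FV = $27,108.90

FV = PV × (1 + r)^t = $27,108.90


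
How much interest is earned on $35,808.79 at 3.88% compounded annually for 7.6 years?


Compound interest earned = final amount − principal.
A = P(1 + r/n)^(nt) = $35,808.79 × (1 + 0.0388/1)^(1 × 7.6) = $47,822.51
Interest = A − P = $47,822.51 − $35,808.79 = $12,013.72

Interest = A - P = $12,013.72


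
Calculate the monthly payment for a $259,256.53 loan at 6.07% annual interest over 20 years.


Loan payment formula: PMT = PV × r / (1 − (1 + r)^(−n))
Monthly rate r = 0.0607/12 ≈ 0.00505833, n = 240 months
Denominator: 1 − (1 + 0.0607/12)^(−240) = 0.702083
PMT = $259,256.53 × (0.0607/12) / 0.702083
PMT = $1,867.88 per month

PMT = PV × r / (1-(1+r)^(-n)) = $1,867.88/month


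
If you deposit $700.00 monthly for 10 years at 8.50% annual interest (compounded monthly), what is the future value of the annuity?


Future value of an ordinary annuity: FV = PMT × ((1 + r)^n − 1) / r
Monthly rate r = 0.085/12 ≈ 0.00708333, n = 120
FV = $700.00 × ((1 + 0.085/12)^120 − 1) / (0.085/12)
FV = $700.00 × 188.138416
FV = $131,696.89

FV = PMT × ((1+r)^n - 1)/r = $131,696.89


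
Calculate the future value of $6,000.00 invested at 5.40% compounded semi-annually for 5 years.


Compound interest formula: A = P(1 + r/n)^(nt)
A = $6,000.00 × (1 + 0.054/2)^(2 × 5)
Growth factor: (1 + 0.054/2)^10 = 1.305282
A = $6,000.00 × 1.305282
A = $7,831.69

A = P(1 + r/n)^(nt) = $7,831.69


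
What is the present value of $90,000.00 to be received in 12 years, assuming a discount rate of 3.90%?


Present value formula: PV = FV / (1 + r)^t
PV = $90,000.00 / (1 + 0.039)^12
PV = $90,000.00 / 1.582656
PV = $56,866.43

PV = FV / (1 + r)^t = $56,866.43


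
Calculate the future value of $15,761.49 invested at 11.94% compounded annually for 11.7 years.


Compound interest formula: A = P(1 + r/n)^(nt)
A = $15,761.49 × (1 + 0.1194/1)^(1 × 11.7)
Growth factor: (1 + 0.1194/1)^11.7 = 3.742209
A = $15,761.49 × 3.742209
A = $58,982.79

A = P(1 + r/n)^(nt) = $58,982.79


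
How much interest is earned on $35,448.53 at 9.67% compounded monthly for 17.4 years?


Compound interest earned = final amount − principal.
A = P(1 + r/n)^(nt) = $35,448.53 × (1 + 0.0967/12)^(12 × 17.4) = $189,410.87
Interest = A − P = $189,410.87 − $35,448.53 = $153,962.34

Interest = A - P = $153,962.34


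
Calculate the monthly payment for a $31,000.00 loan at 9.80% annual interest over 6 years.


Loan payment formula: PMT = PV × r / (1 − (1 + r)^(−n))
Monthly rate r = 0.098/12 ≈ 0.00816667, n = 72 months
Denominator: 1 − (1 + 0.098/12)^(−72) = 0.443235
PMT = $31,000.00 × (0.098/12) / 0.443235
PMT = $571.18 per month

PMT = PV × r / (1-(1+r)^(-n)) = $571.18/month


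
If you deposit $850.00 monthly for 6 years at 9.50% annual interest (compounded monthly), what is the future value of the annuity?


Future value of an ordinary annuity: FV = PMT × ((1 + r)^n − 1) / r
Monthly rate r = 0.095/12 ≈ 0.00791667, n = 72
FV = $850.00 × ((1 + 0.095/12)^72 − 1) / (0.095/12)
FV = $850.00 × 96.543509
FV = $82,061.98

FV = PMT × ((1+r)^n - 1)/r = $82,061.98


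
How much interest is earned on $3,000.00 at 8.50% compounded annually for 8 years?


Compound interest earned = final amount − principal.
A = P(1 + r/n)^(nt) = $3,000.00 × (1 + 0.085/1)^(1 × 8) = $5,761.81
Interest = A − P = $5,761.81 − $3,000.00 = $2,761.81

Interest = A - P = $2,761.81


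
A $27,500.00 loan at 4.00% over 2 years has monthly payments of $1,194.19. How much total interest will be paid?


Total paid over the life of the loan = PMT × n.
Total paid = $1,194.19 × 24 = $28,660.56
Total interest = total paid − principal = $28,660.56 − $27,500.00 = $1,160.56

Total interest = (PMT × n) - PV = $1,160.56


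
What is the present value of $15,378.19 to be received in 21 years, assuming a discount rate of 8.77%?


Present value formula: PV = FV / (1 + r)^t
PV = $15,378.19 / (1 + 0.0877)^21
PV = $15,378.19 / 5.843751
PV = $2,631.56

PV = FV / (1 + r)^t = $2,631.56


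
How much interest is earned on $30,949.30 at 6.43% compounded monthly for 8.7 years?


Compound interest earned = final amount − principal.
A = P(1 + r/n)^(nt) = $30,949.30 × (1 + 0.0643/12)^(12 × 8.7) = $54,069.32
Interest = A − P = $54,069.32 − $30,949.30 = $23,120.02

Interest = A - P = $23,120.02


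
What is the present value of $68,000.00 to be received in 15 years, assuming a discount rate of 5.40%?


Present value formula: PV = FV / (1 + r)^t
PV = $68,000.00 / (1 + 0.054)^15
PV = $68,000.00 / 2.200945
PV = $30,895.82

PV = FV / (1 + r)^t = $30,895.82


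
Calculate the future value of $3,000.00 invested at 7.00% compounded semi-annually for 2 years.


Compound interest formula: A = P(1 + r/n)^(nt)
A = $3,000.00 × (1 + 0.07/2)^(2 × 2)
Growth factor: (1 + 0.07/2)^4 = 1.147523
A = $3,000.00 × 1.147523
A = $3,442.57

A = P(1 + r/n)^(nt) = $3,442.57


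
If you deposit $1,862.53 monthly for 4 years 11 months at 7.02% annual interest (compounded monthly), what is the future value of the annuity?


Future value of an ordinary annuity: FV = PMT × ((1 + r)^n − 1) / r
Monthly rate r = 0.0702/12 = 0.00585, n = 59
FV = $1,862.53 × ((1 + 0.0702/12)^59 − 1) / (0.0702/12)
FV = $1,862.53 × 70.219193
FV = $130,785.35

FV = PMT × ((1+r)^n - 1)/r = $130,785.35


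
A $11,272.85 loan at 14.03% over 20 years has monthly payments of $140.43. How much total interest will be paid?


Total paid over the life of the loan = PMT × n.
Total paid = $140.43 × 240 = $33,703.20
Total interest = total paid − principal = $33,703.20 − $11,272.85 = $22,430.35

Total interest = (PMT × n) - PV = $22,430.35


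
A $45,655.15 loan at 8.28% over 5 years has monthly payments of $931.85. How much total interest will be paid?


Total paid over the life of the loan = PMT × n.
Total paid = $931.85 × 60 = $55,911.00
Total interest = total paid − principal = $55,911.00 − $45,655.15 = $10,255.85

Total interest = (PMT × n) - PV = $10,255.85


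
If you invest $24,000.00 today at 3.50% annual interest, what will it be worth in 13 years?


Future value formula: FV = PV × (1 + r)^t
FV = $24,000.00 × (1 + 0.035)^13
FV = $24,000.00 × 1.5639561
FV = $37,534.95

FV = PV × (1 + r)^t = $37,534.95


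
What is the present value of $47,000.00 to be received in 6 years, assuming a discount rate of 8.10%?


Present value formula: PV = FV / (1 + r)^t
PV = $47,000.00 / (1 + 0.081)^6
PV = $47,000.00 / 1.595711
PV = $29,453.96

PV = FV / (1 + r)^t = $29,453.96


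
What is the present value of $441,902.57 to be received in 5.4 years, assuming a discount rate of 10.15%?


Present value formula: PV = FV / (1 + r)^t
PV = $441,902.57 / (1 + 0.1015)^5.4
PV = $441,902.57 / 1.68545169
PV = $262,186.44

PV = FV / (1 + r)^t = $262,186.44


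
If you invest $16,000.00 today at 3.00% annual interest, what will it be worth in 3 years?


Future value formula: FV = PV × (1 + r)^t
FV = $16,000.00 × (1 + 0.03)^3
FV = $16,000.00 × 1.092727
FV = $17,483.63

FV = PV × (1 + r)^t = $17,483.63


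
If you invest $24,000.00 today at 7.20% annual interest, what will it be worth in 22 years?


Future value formula: FV = PV × (1 + r)^t
FV = $24,000.00 × (1 + 0.072)^22
FV = $24,000.00 × 4.616207
FV = $110,788.97

FV = PV × (1 + r)^t = $110,788.97


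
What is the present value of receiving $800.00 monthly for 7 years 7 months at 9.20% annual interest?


Present value of an ordinary annuity: PV = PMT × (1 − (1 + r)^(−n)) / r
Monthly rate r = 0.092/12 ≈ 0.00766667, n = 91
PV = $800.00 × (1 − (1 + 0.092/12)^(−91)) / (0.092/12)
PV = $800.00 × 65.338498
PV = $52,270.80

PV = PMT × (1-(1+r)^(-n))/r = $52,270.80


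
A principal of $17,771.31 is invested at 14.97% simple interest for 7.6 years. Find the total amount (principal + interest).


Total amount formula: A = P(1 + rt) = P + P·r·t
Interest: I = P × r × t = $17,771.31 × 0.1497 × 7.6 = $20,218.77
A = P + I = $17,771.31 + $20,218.77 = $37,990.08

A = P + I = P(1 + rt) = $37,990.08


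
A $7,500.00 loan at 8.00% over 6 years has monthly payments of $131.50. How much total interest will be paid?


Total paid over the life of the loan = PMT × n.
Total paid = $131.50 × 72 = $9,468.00
Total interest = total paid − principal = $9,468.00 − $7,500.00 = $1,968.00

Total interest = (PMT × n) - PV = $1,968.00


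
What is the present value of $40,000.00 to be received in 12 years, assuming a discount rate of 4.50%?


Present value formula: PV = FV / (1 + r)^t
PV = $40,000.00 / (1 + 0.045)^12
PV = $40,000.00 / 1.69588143
PV = $23,586.55

PV = FV / (1 + r)^t = $23,586.55


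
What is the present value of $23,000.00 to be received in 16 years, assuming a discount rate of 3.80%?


Present value formula: PV = FV / (1 + r)^t
PV = $23,000.00 / (1 + 0.038)^16
PV = $23,000.00 / 1.816175
PV = $12,663.98

PV = FV / (1 + r)^t = $12,663.98


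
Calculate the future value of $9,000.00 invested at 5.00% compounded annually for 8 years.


Compound interest formula: A = P(1 + r/n)^(nt)
A = $9,000.00 × (1 + 0.05/1)^(1 × 8)
Growth factor: (1 + 0.05/1)^8 = 1.4774554
A = $9,000.00 × 1.4774554
A = $13,297.10

A = P(1 + r/n)^(nt) = $13,297.10


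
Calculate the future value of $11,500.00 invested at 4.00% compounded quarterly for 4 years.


Compound interest formula: A = P(1 + r/n)^(nt)
A = $11,500.00 × (1 + 0.04/4)^(4 × 4)
Growth factor: (1 + 0.04/4)^16 = 1.1725786
A = $11,500.00 × 1.1725786
A = $13,484.65

A = P(1 + r/n)^(nt) = $13,484.65


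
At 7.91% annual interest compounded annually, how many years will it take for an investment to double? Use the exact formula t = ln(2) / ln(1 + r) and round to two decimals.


Doubling condition: (1 + r)^t = 2
Take ln of both sides: t × ln(1 + r) = ln(2)
t = ln(2) / ln(1 + r)
t = 0.693147 / 0.076127
t = 9.11

t = ln(2) / ln(1 + r) = 9.11 years


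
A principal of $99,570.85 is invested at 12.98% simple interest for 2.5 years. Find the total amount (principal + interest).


Total amount formula: A = P(1 + rt) = P + P·r·t
Interest: I = P × r × t = $99,570.85 × 0.1298 × 2.5 = $32,310.74
A = P + I = $99,570.85 + $32,310.74 = $131,881.59

A = P + I = P(1 + rt) = $131,881.59


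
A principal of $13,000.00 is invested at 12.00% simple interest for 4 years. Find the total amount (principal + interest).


Total amount formula: A = P(1 + rt) = P + P·r·t
Interest: I = P × r × t = $13,000.00 × 0.12 × 4 = $6,240.00
A = P + I = $13,000.00 + $6,240.00 = $19,240.00

A = P + I = P(1 + rt) = $19,240.00


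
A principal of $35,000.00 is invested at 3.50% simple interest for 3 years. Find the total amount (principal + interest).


Total amount formula: A = P(1 + rt) = P + P·r·t
Interest: I = P × r × t = $35,000.00 × 0.035 × 3 = $3,675.00
A = P + I = $35,000.00 + $3,675.00 = $38,675.00

A = P + I = P(1 + rt) = $38,675.00


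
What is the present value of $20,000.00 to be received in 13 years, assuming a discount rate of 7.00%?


Present value formula: PV = FV / (1 + r)^t
PV = $20,000.00 / (1 + 0.07)^13
PV = $20,000.00 / 2.409845
PV = $8,299.29

PV = FV / (1 + r)^t = $8,299.29


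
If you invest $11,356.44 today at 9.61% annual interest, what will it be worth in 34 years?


Future value formula: FV = PV × (1 + r)^t
FV = $11,356.44 × (1 + 0.0961)^34
FV = $11,356.44 × 22.641544
FV = $257,127.34

FV = PV × (1 + r)^t = $257,127.34


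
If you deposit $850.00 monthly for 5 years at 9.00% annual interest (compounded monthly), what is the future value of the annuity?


Future value of an ordinary annuity: FV = PMT × ((1 + r)^n − 1) / r
Monthly rate r = 0.09/12 = 0.0075, n = 60
FV = $850.00 × ((1 + 0.09/12)^60 − 1) / (0.09/12)
FV = $850.00 × 75.424137
FV = $64,110.52

FV = PMT × ((1+r)^n - 1)/r = $64,110.52


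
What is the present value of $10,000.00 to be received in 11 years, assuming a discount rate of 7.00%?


Present value formula: PV = FV / (1 + r)^t
PV = $10,000.00 / (1 + 0.07)^11
PV = $10,000.00 / 2.104852
PV = $4,750.93

PV = FV / (1 + r)^t = $4,750.93


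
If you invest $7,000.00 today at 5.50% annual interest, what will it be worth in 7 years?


Future value formula: FV = PV × (1 + r)^t
FV = $7,000.00 × (1 + 0.055)^7
FV = $7,000.00 × 1.454679
FV = $10,182.75

FV = PV × (1 + r)^t = $10,182.75


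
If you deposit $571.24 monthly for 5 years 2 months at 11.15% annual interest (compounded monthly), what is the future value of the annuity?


Future value of an ordinary annuity: FV = PMT × ((1 + r)^n − 1) / r
Monthly rate r = 0.1115/12 ≈ 0.00929167, n = 62
FV = $571.24 × ((1 + 0.1115/12)^62 − 1) / (0.1115/12)
FV = $571.24 × 83.336064
FV = $47,604.89

FV = PMT × ((1+r)^n - 1)/r = $47,604.89


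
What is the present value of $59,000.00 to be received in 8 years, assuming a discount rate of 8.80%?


Present value formula: PV = FV / (1 + r)^t
PV = $59,000.00 / (1 + 0.088)^8
PV = $59,000.00 / 1.963501
PV = $30,048.37

PV = FV / (1 + r)^t = $30,048.37


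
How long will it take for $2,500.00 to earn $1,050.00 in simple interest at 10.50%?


Rearrange the simple interest formula for t:
I = P × r × t  ⇒  t = I / (P × r)
t = $1,050.00 / ($2,500.00 × 0.105)
t = 4

t = I/(P×r) = 4 years


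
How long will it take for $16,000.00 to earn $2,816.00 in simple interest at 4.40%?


Rearrange the simple interest formula for t:
I = P × r × t  ⇒  t = I / (P × r)
t = $2,816.00 / ($16,000.00 × 0.044)
t = 4

t = I/(P×r) = 4 years


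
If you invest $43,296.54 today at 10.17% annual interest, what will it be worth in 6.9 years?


Future value formula: FV = PV × (1 + r)^t
FV = $43,296.54 × (1 + 0.1017)^6.9
FV = $43,296.54 × 1.9509094
FV = $84,467.63

FV = PV × (1 + r)^t = $84,467.63


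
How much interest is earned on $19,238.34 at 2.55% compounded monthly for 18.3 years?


Compound interest earned = final amount − principal.
A = P(1 + r/n)^(nt) = $19,238.34 × (1 + 0.0255/12)^(12 × 18.3) = $30,663.10
Interest = A − P = $30,663.10 − $19,238.34 = $11,424.76

Interest = A - P = $11,424.76


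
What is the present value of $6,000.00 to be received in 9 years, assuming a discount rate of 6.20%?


Present value formula: PV = FV / (1 + r)^t
PV = $6,000.00 / (1 + 0.062)^9
PV = $6,000.00 / 1.718386
PV = $3,491.65

PV = FV / (1 + r)^t = $3,491.65


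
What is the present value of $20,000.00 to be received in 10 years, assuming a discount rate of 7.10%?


Present value formula: PV = FV / (1 + r)^t
PV = $20,000.00 / (1 + 0.071)^10
PV = $20,000.00 / 1.9856135
PV = $10,072.45

PV = FV / (1 + r)^t = $10,072.45


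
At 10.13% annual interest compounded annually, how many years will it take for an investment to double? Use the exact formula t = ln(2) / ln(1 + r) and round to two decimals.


Doubling condition: (1 + r)^t = 2
Take ln of both sides: t × ln(1 + r) = ln(2)
t = ln(2) / ln(1 + r)
t = 0.693147 / 0.096491
t = 7.18

t = ln(2) / ln(1 + r) = 7.18 years


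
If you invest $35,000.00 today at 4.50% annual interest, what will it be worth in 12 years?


Future value formula: FV = PV × (1 + r)^t
FV = $35,000.00 × (1 + 0.045)^12
FV = $35,000.00 × 1.6958814
FV = $59,355.85

FV = PV × (1 + r)^t = $59,355.85


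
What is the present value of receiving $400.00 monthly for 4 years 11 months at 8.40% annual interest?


Present value of an ordinary annuity: PV = PMT × (1 − (1 + r)^(−n)) / r
Monthly rate r = 0.084/12 = 0.007, n = 59
PV = $400.00 × (1 − (1 + 0.084/12)^(−59)) / (0.084/12)
PV = $400.00 × 48.197863
PV = $19,279.15

PV = PMT × (1-(1+r)^(-n))/r = $19,279.15


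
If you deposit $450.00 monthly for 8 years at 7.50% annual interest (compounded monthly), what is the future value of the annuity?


Future value of an ordinary annuity: FV = PMT × ((1 + r)^n − 1) / r
Monthly rate r = 0.075/12 = 0.00625, n = 96
FV = $450.00 × ((1 + 0.075/12)^96 − 1) / (0.075/12)
FV = $450.00 × 130.995147
FV = $58,947.82

FV = PMT × ((1+r)^n - 1)/r = $58,947.82


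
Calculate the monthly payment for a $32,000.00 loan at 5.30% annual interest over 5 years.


Loan payment formula: PMT = PV × r / (1 − (1 + r)^(−n))
Monthly rate r = 0.053/12 ≈ 0.00441667, n = 60 months
Denominator: 1 − (1 + 0.053/12)^(−60) = 0.232346
PMT = $32,000.00 × (0.053/12) / 0.232346
PMT = $608.29 per month

PMT = PV × r / (1-(1+r)^(-n)) = $608.29/month


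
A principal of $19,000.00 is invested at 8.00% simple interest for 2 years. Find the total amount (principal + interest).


Total amount formula: A = P(1 + rt) = P + P·r·t
Interest: I = P × r × t = $19,000.00 × 0.08 × 2 = $3,040.00
A = P + I = $19,000.00 + $3,040.00 = $22,040.00

A = P + I = P(1 + rt) = $22,040.00


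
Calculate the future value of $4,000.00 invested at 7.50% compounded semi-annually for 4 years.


Compound interest formula: A = P(1 + r/n)^(nt)
A = $4,000.00 × (1 + 0.075/2)^(2 × 4)
Growth factor: (1 + 0.075/2)^8 = 1.342471
A = $4,000.00 × 1.342471
A = $5,369.88

A = P(1 + r/n)^(nt) = $5,369.88


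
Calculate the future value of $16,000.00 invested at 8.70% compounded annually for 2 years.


Compound interest formula: A = P(1 + r/n)^(nt)
A = $16,000.00 × (1 + 0.087/1)^(1 × 2)
Growth factor: (1 + 0.087/1)^2 = 1.181569
A = $16,000.00 × 1.181569
A = $18,905.10

A = P(1 + r/n)^(nt) = $18,905.10


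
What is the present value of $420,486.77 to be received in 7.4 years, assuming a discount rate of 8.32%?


Present value formula: PV = FV / (1 + r)^t
PV = $420,486.77 / (1 + 0.0832)^7.4
PV = $420,486.77 / 1.8065252
PV = $232,759.98

PV = FV / (1 + r)^t = $232,759.98


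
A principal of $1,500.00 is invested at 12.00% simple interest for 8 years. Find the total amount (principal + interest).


Total amount formula: A = P(1 + rt) = P + P·r·t
Interest: I = P × r × t = $1,500.00 × 0.12 × 8 = $1,440.00
A = P + I = $1,500.00 + $1,440.00 = $2,940.00

A = P + I = P(1 + rt) = $2,940.00


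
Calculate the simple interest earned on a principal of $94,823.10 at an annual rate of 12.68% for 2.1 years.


Simple interest formula: I = P × r × t
I = $94,823.10 × 0.1268 × 2.1
I = $25,249.50

I = P × r × t = $25,249.50


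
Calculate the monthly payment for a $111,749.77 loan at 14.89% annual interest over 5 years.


Loan payment formula: PMT = PV × r / (1 − (1 + r)^(−n))
Monthly rate r = 0.1489/12 ≈ 0.01240833, n = 60 months
Denominator: 1 − (1 + 0.1489/12)^(−60) = 0.522847
PMT = $111,749.77 × (0.1489/12) / 0.522847
PMT = $2,652.07 per month

PMT = PV × r / (1-(1+r)^(-n)) = $2,652.07/month


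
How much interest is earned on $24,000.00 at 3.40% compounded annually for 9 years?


Compound interest earned = final amount − principal.
A = P(1 + r/n)^(nt) = $24,000.00 × (1 + 0.034/1)^(1 × 9) = $32,426.20
Interest = A − P = $32,426.20 − $24,000.00 = $8,426.20

Interest = A - P = $8,426.20


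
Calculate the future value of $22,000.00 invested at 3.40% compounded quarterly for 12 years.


Compound interest formula: A = P(1 + r/n)^(nt)
A = $22,000.00 × (1 + 0.034/4)^(4 × 12)
Growth factor: (1 + 0.034/4)^48 = 1.5012165
A = $22,000.00 × 1.5012165
A = $33,026.76

A = P(1 + r/n)^(nt) = $33,026.76


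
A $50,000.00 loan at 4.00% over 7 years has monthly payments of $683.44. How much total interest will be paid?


Total paid over the life of the loan = PMT × n.
Total paid = $683.44 × 84 = $57,408.96
Total interest = total paid − principal = $57,408.96 − $50,000.00 = $7,408.96

Total interest = (PMT × n) - PV = $7,408.96


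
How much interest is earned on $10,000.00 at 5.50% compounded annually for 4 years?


Compound interest earned = final amount − principal.
A = P(1 + r/n)^(nt) = $10,000.00 × (1 + 0.055/1)^(1 × 4) = $12,388.25
Interest = A − P = $12,388.25 − $10,000.00 = $2,388.25

Interest = A - P = $2,388.25


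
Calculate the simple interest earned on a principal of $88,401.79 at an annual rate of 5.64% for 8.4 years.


Simple interest formula: I = P × r × t
I = $88,401.79 × 0.0564 × 8.4
I = $41,881.23

I = P × r × t = $41,881.23


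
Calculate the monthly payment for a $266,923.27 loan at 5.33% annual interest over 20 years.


Loan payment formula: PMT = PV × r / (1 − (1 + r)^(−n))
Monthly rate r = 0.0533/12 ≈ 0.00444167, n = 240 months
Denominator: 1 − (1 + 0.0533/12)^(−240) = 0.654803
PMT = $266,923.27 × (0.0533/12) / 0.654803
PMT = $1,810.60 per month

PMT = PV × r / (1-(1+r)^(-n)) = $1,810.60/month


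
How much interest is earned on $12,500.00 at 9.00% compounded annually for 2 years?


Compound interest earned = final amount − principal.
A = P(1 + r/n)^(nt) = $12,500.00 × (1 + 0.09/1)^(1 × 2) = $14,851.25
Interest = A − P = $14,851.25 − $12,500.00 = $2,351.25

Interest = A - P = $2,351.25


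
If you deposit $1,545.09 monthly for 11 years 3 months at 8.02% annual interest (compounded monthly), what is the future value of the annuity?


Future value of an ordinary annuity: FV = PMT × ((1 + r)^n − 1) / r
Monthly rate r = 0.0802/12 ≈ 0.00668333, n = 135
FV = $1,545.09 × ((1 + 0.0802/12)^135 − 1) / (0.0802/12)
FV = $1,545.09 × 218.117961
FV = $337,011.88

FV = PMT × ((1+r)^n - 1)/r = $337,011.88


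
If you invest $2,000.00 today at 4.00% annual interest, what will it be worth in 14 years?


Future value formula: FV = PV × (1 + r)^t
FV = $2,000.00 × (1 + 0.04)^14
FV = $2,000.00 × 1.731676
FV = $3,463.35

FV = PV × (1 + r)^t = $3,463.35


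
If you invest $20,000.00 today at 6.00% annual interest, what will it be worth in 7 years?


Future value formula: FV = PV × (1 + r)^t
FV = $20,000.00 × (1 + 0.06)^7
FV = $20,000.00 × 1.5036303
FV = $30,072.61

FV = PV × (1 + r)^t = $30,072.61


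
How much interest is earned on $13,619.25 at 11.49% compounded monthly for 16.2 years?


Compound interest earned = final amount − principal.
A = P(1 + r/n)^(nt) = $13,619.25 × (1 + 0.1149/12)^(12 × 16.2) = $86,834.96
Interest = A − P = $86,834.96 − $13,619.25 = $73,215.71

Interest = A - P = $73,215.71


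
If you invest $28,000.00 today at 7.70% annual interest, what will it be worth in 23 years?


Future value formula: FV = PV × (1 + r)^t
FV = $28,000.00 × (1 + 0.077)^23
FV = $28,000.00 × 5.5075846
FV = $154,212.37

FV = PV × (1 + r)^t = $154,212.37


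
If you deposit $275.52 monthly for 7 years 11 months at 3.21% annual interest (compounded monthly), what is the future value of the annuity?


Future value of an ordinary annuity: FV = PMT × ((1 + r)^n − 1) / r
Monthly rate r = 0.0321/12 = 0.002675, n = 95
FV = $275.52 × ((1 + 0.0321/12)^95 − 1) / (0.0321/12)
FV = $275.52 × 107.998348
FV = $29,755.70

FV = PMT × ((1+r)^n - 1)/r = $29,755.70


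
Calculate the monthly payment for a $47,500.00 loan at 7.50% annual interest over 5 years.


Loan payment formula: PMT = PV × r / (1 − (1 + r)^(−n))
Monthly rate r = 0.075/12 = 0.00625, n = 60 months
Denominator: 1 − (1 + 0.075/12)^(−60) = 0.311908
PMT = $47,500.00 × (0.075/12) / 0.311908
PMT = $951.80 per month

PMT = PV × r / (1-(1+r)^(-n)) = $951.80/month


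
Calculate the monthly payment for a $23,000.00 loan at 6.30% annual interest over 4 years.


Loan payment formula: PMT = PV × r / (1 − (1 + r)^(−n))
Monthly rate r = 0.063/12 = 0.00525, n = 48 months
Denominator: 1 − (1 + 0.063/12)^(−48) = 0.222243
PMT = $23,000.00 × (0.063/12) / 0.222243
PMT = $543.32 per month

PMT = PV × r / (1-(1+r)^(-n)) = $543.32/month


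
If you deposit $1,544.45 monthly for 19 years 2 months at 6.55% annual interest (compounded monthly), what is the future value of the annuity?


Future value of an ordinary annuity: FV = PMT × ((1 + r)^n − 1) / r
Monthly rate r = 0.0655/12 ≈ 0.00545833, n = 230
FV = $1,544.45 × ((1 + 0.0655/12)^230 − 1) / (0.0655/12)
FV = $1,544.45 × 457.528043
FV = $706,629.19

FV = PMT × ((1+r)^n - 1)/r = $706,629.19


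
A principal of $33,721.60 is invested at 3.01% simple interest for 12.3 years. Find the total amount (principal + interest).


Total amount formula: A = P(1 + rt) = P + P·r·t
Interest: I = P × r × t = $33,721.60 × 0.0301 × 12.3 = $12,484.75
A = P + I = $33,721.60 + $12,484.75 = $46,206.35

A = P + I = P(1 + rt) = $46,206.35


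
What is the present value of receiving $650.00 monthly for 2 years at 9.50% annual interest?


Present value of an ordinary annuity: PV = PMT × (1 − (1 + r)^(−n)) / r
Monthly rate r = 0.095/12 ≈ 0.00791667, n = 24
PV = $650.00 × (1 − (1 + 0.095/12)^(−24)) / (0.095/12)
PV = $650.00 × 21.779615
PV = $14,156.75

PV = PMT × (1-(1+r)^(-n))/r = $14,156.75


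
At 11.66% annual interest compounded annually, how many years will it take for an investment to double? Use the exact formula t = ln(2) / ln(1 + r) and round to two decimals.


Doubling condition: (1 + r)^t = 2
Take ln of both sides: t × ln(1 + r) = ln(2)
t = ln(2) / ln(1 + r)
t = 0.693147 / 0.110288
t = 6.28

t = ln(2) / ln(1 + r) = 6.28 years


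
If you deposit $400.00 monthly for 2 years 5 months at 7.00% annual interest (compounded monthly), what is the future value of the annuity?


Future value of an ordinary annuity: FV = PMT × ((1 + r)^n − 1) / r
Monthly rate r = 0.07/12 ≈ 0.00583333, n = 29
FV = $400.00 × ((1 + 0.07/12)^29 − 1) / (0.07/12)
FV = $400.00 × 31.497526
FV = $12,599.01

FV = PMT × ((1+r)^n - 1)/r = $12,599.01


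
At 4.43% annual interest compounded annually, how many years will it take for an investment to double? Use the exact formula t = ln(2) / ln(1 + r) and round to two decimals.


Doubling condition: (1 + r)^t = 2
Take ln of both sides: t × ln(1 + r) = ln(2)
t = ln(2) / ln(1 + r)
t = 0.693147 / 0.043347
t = 15.99

t = ln(2) / ln(1 + r) = 15.99 years


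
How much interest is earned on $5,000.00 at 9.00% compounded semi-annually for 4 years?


Compound interest earned = final amount − principal.
A = P(1 + r/n)^(nt) = $5,000.00 × (1 + 0.09/2)^(2 × 4) = $7,110.50
Interest = A − P = $7,110.50 − $5,000.00 = $2,110.50

Interest = A - P = $2,110.50


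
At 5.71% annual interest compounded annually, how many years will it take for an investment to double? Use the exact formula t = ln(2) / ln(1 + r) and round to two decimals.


Doubling condition: (1 + r)^t = 2
Take ln of both sides: t × ln(1 + r) = ln(2)
t = ln(2) / ln(1 + r)
t = 0.693147 / 0.055529
t = 12.48

t = ln(2) / ln(1 + r) = 12.48 years


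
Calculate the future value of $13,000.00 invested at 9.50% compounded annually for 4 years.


Compound interest formula: A = P(1 + r/n)^(nt)
A = $13,000.00 × (1 + 0.095/1)^(1 × 4)
Growth factor: (1 + 0.095/1)^4 = 1.437661
A = $13,000.00 × 1.437661
A = $18,689.59

A = P(1 + r/n)^(nt) = $18,689.59


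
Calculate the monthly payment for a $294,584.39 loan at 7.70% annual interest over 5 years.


Loan payment formula: PMT = PV × r / (1 − (1 + r)^(−n))
Monthly rate r = 0.077/12 ≈ 0.00641667, n = 60 months
Denominator: 1 − (1 + 0.077/12)^(−60) = 0.318712
PMT = $294,584.39 × (0.077/12) / 0.318712
PMT = $5,930.90 per month

PMT = PV × r / (1-(1+r)^(-n)) = $5,930.90/month


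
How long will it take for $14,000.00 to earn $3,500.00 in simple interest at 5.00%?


Rearrange the simple interest formula for t:
I = P × r × t  ⇒  t = I / (P × r)
t = $3,500.00 / ($14,000.00 × 0.05)
t = 5

t = I/(P×r) = 5 years


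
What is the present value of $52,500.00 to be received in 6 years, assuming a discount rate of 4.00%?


Present value formula: PV = FV / (1 + r)^t
PV = $52,500.00 / (1 + 0.04)^6
PV = $52,500.00 / 1.265319
PV = $41,491.51

PV = FV / (1 + r)^t = $41,491.51


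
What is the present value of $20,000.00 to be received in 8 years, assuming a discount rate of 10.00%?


Present value formula: PV = FV / (1 + r)^t
PV = $20,000.00 / (1 + 0.1)^8
PV = $20,000.00 / 2.143589
PV = $9,330.15

PV = FV / (1 + r)^t = $9,330.15


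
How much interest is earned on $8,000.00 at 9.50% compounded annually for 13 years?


Compound interest earned = final amount − principal.
A = P(1 + r/n)^(nt) = $8,000.00 × (1 + 0.095/1)^(1 × 13) = $26,029.96
Interest = A − P = $26,029.96 − $8,000.00 = $18,029.96

Interest = A - P = $18,029.96


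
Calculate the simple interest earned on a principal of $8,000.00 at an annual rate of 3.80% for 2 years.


Simple interest formula: I = P × r × t
I = $8,000.00 × 0.038 × 2
I = $608.00

I = P × r × t = $608.00


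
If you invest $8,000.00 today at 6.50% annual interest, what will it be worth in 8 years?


Future value formula: FV = PV × (1 + r)^t
FV = $8,000.00 × (1 + 0.065)^8
FV = $8,000.00 × 1.654996
FV = $13,239.97

FV = PV × (1 + r)^t = $13,239.97


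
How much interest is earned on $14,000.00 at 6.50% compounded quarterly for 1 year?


Compound interest earned = final amount − principal.
A = P(1 + r/n)^(nt) = $14,000.00 × (1 + 0.065/4)^(4 × 1) = $14,932.42
Interest = A − P = $14,932.42 − $14,000.00 = $932.42

Interest = A - P = $932.42


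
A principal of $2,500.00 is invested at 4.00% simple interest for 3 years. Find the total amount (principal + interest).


Total amount formula: A = P(1 + rt) = P + P·r·t
Interest: I = P × r × t = $2,500.00 × 0.04 × 3 = $300.00
A = P + I = $2,500.00 + $300.00 = $2,800.00

A = P + I = P(1 + rt) = $2,800.00


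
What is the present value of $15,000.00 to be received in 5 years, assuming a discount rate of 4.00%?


Present value formula: PV = FV / (1 + r)^t
PV = $15,000.00 / (1 + 0.04)^5
PV = $15,000.00 / 1.216653
PV = $12,328.91

PV = FV / (1 + r)^t = $12,328.91


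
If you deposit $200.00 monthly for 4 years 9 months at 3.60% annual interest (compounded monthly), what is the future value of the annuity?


Future value of an ordinary annuity: FV = PMT × ((1 + r)^n − 1) / r
Monthly rate r = 0.036/12 = 0.003, n = 57
FV = $200.00 × ((1 + 0.036/12)^57 − 1) / (0.036/12)
FV = $200.00 × 62.062353
FV = $12,412.47

FV = PMT × ((1+r)^n - 1)/r = $12,412.47


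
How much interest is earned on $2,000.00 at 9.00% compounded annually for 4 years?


Compound interest earned = final amount − principal.
A = P(1 + r/n)^(nt) = $2,000.00 × (1 + 0.09/1)^(1 × 4) = $2,823.16
Interest = A − P = $2,823.16 − $2,000.00 = $823.16

Interest = A - P = $823.16


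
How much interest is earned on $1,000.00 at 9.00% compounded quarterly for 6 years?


Compound interest earned = final amount − principal.
A = P(1 + r/n)^(nt) = $1,000.00 × (1 + 0.09/4)^(4 × 6) = $1,705.77
Interest = A − P = $1,705.77 − $1,000.00 = $705.77

Interest = A - P = $705.77


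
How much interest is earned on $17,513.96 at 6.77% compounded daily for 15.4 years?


Compound interest earned = final amount − principal.
A = P(1 + r/n)^(nt) = $17,513.96 × (1 + 0.0677/365)^(365 × 15.4) = $49,674.00
Interest = A − P = $49,674.00 − $17,513.96 = $32,160.04

Interest = A - P = $32,160.04


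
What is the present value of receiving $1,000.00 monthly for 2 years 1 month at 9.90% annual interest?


Present value of an ordinary annuity: PV = PMT × (1 − (1 + r)^(−n)) / r
Monthly rate r = 0.099/12 = 0.00825, n = 25
PV = $1,000.00 × (1 − (1 + 0.099/12)^(−25)) / (0.099/12)
PV = $1,000.00 × 22.506864
PV = $22,506.86

PV = PMT × (1-(1+r)^(-n))/r = $22,506.86


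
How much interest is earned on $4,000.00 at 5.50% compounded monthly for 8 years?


Compound interest earned = final amount − principal.
A = P(1 + r/n)^(nt) = $4,000.00 × (1 + 0.055/12)^(12 × 8) = $6,204.59
Interest = A − P = $6,204.59 − $4,000.00 = $2,204.59

Interest = A - P = $2,204.59


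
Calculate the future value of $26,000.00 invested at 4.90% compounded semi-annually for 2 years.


Compound interest formula: A = P(1 + r/n)^(nt)
A = $26,000.00 × (1 + 0.049/2)^(2 × 2)
Growth factor: (1 + 0.049/2)^4 = 1.1016607
A = $26,000.00 × 1.1016607
A = $28,643.18

A = P(1 + r/n)^(nt) = $28,643.18


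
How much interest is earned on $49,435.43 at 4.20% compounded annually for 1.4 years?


Compound interest earned = final amount − principal.
A = P(1 + r/n)^(nt) = $49,435.43 × (1 + 0.042/1)^(1 × 1.4) = $52,366.45
Interest = A − P = $52,366.45 − $49,435.43 = $2,931.02

Interest = A - P = $2,931.02


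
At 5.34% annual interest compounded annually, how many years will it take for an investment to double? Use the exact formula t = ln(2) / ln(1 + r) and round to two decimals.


Doubling condition: (1 + r)^t = 2
Take ln of both sides: t × ln(1 + r) = ln(2)
t = ln(2) / ln(1 + r)
t = 0.693147 / 0.052023
t = 13.32

t = ln(2) / ln(1 + r) = 13.32 years


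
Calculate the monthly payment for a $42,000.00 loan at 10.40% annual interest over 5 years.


Loan payment formula: PMT = PV × r / (1 − (1 + r)^(−n))
Monthly rate r = 0.104/12 ≈ 0.00866667, n = 60 months
Denominator: 1 − (1 + 0.104/12)^(−60) = 0.404146
PMT = $42,000.00 × (0.104/12) / 0.404146
PMT = $900.66 per month

PMT = PV × r / (1-(1+r)^(-n)) = $900.66/month


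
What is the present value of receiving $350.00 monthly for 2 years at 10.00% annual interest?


Present value of an ordinary annuity: PV = PMT × (1 − (1 + r)^(−n)) / r
Monthly rate r = 0.1/12 ≈ 0.00833333, n = 24
PV = $350.00 × (1 − (1 + 0.1/12)^(−24)) / (0.1/12)
PV = $350.00 × 21.670855
PV = $7,584.80

PV = PMT × (1-(1+r)^(-n))/r = $7,584.80


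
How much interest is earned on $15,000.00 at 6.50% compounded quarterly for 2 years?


Compound interest earned = final amount − principal.
A = P(1 + r/n)^(nt) = $15,000.00 × (1 + 0.065/4)^(4 × 2) = $17,064.58
Interest = A − P = $17,064.58 − $15,000.00 = $2,064.58

Interest = A - P = $2,064.58


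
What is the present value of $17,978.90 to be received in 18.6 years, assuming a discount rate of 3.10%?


Present value formula: PV = FV / (1 + r)^t
PV = $17,978.90 / (1 + 0.031)^18.6
PV = $17,978.90 / 1.764457
PV = $10,189.48

PV = FV / (1 + r)^t = $10,189.48


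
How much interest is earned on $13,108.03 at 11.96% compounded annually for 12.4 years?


Compound interest earned = final amount − principal.
A = P(1 + r/n)^(nt) = $13,108.03 × (1 + 0.1196/1)^(1 × 12.4) = $53,200.69
Interest = A − P = $53,200.69 − $13,108.03 = $40,092.66

Interest = A - P = $40,092.66


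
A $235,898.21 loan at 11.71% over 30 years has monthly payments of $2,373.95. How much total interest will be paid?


Total paid over the life of the loan = PMT × n.
Total paid = $2,373.95 × 360 = $854,622.00
Total interest = total paid − principal = $854,622.00 − $235,898.21 = $618,723.79

Total interest = (PMT × n) - PV = $618,723.79


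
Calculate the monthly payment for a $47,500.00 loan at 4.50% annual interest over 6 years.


Loan payment formula: PMT = PV × r / (1 − (1 + r)^(−n))
Monthly rate r = 0.045/12 = 0.00375, n = 72 months
Denominator: 1 − (1 + 0.045/12)^(−72) = 0.236235
PMT = $47,500.00 × (0.045/12) / 0.236235
PMT = $754.02 per month

PMT = PV × r / (1-(1+r)^(-n)) = $754.02/month


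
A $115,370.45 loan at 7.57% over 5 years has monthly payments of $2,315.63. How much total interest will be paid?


Total paid over the life of the loan = PMT × n.
Total paid = $2,315.63 × 60 = $138,937.80
Total interest = total paid − principal = $138,937.80 − $115,370.45 = $23,567.35

Total interest = (PMT × n) - PV = $23,567.35


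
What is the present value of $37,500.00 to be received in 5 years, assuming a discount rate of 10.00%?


Present value formula: PV = FV / (1 + r)^t
PV = $37,500.00 / (1 + 0.1)^5
PV = $37,500.00 / 1.610510
PV = $23,284.55

PV = FV / (1 + r)^t = $23,284.55


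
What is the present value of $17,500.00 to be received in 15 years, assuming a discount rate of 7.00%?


Present value formula: PV = FV / (1 + r)^t
PV = $17,500.00 / (1 + 0.07)^15
PV = $17,500.00 / 2.7590315
PV = $6,342.81

PV = FV / (1 + r)^t = $6,342.81


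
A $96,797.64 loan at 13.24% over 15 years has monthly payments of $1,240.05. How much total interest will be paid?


Total paid over the life of the loan = PMT × n.
Total paid = $1,240.05 × 180 = $223,209.00
Total interest = total paid − principal = $223,209.00 − $96,797.64 = $126,411.36

Total interest = (PMT × n) - PV = $126,411.36


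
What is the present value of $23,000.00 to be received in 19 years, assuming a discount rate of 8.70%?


Present value formula: PV = FV / (1 + r)^t
PV = $23,000.00 / (1 + 0.087)^19
PV = $23,000.00 / 4.879343
PV = $4,713.75

PV = FV / (1 + r)^t = $4,713.75


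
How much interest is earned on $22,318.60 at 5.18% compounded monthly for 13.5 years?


Compound interest earned = final amount − principal.
A = P(1 + r/n)^(nt) = $22,318.60 × (1 + 0.0518/12)^(12 × 13.5) = $44,845.15
Interest = A − P = $44,845.15 − $22,318.60 = $22,526.55

Interest = A - P = $22,526.55


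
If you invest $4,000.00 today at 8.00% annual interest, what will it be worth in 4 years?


Future value formula: FV = PV × (1 + r)^t
FV = $4,000.00 × (1 + 0.08)^4
FV = $4,000.00 × 1.360489
FV = $5,441.96

FV = PV × (1 + r)^t = $5,441.96
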